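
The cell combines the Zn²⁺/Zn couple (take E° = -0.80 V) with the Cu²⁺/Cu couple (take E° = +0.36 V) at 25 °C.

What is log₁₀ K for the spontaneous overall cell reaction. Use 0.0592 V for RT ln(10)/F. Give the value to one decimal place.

Cathode: Cu²⁺/Cu; anode: Zn²⁺/Zn. E°cell = +1.16 V, n = 2.
log K = nE°cell / 0.0592 = (2)(+1.16) / 0.0592 = 39.2.

39.2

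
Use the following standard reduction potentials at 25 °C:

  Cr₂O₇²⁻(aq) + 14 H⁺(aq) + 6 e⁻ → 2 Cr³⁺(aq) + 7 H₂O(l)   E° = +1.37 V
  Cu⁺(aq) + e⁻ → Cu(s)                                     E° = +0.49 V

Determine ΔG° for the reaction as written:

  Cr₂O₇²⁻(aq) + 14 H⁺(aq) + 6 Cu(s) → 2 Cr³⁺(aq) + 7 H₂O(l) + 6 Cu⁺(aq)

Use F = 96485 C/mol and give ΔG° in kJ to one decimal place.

-509.4 kJ

As written, Cr₂O₇²⁻/Cr³⁺ is reduced (cathode) and Cu⁺/Cu is oxidised (anode), so E°cell = (+1.37) − (+0.49) = +0.88 V.
Balancing electrons gives n = 6.
ΔG° = −nFE° = −(6)(96485)(+0.88) = -509,441 J = -509.4 kJ.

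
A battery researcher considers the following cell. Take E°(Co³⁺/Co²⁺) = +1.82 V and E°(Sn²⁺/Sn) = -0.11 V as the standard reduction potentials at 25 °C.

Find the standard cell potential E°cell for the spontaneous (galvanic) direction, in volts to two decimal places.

+1.93 V

The Co³⁺/Co²⁺ couple has the higher reduction potential, so it is the cathode; Sn²⁺/Sn is oxidised at the anode.
E°cell = E°(cathode) − E°(anode) = (+1.82) − (-0.11) = +1.93 V.
Since E°cell > 0, the reaction is spontaneous under standard conditions.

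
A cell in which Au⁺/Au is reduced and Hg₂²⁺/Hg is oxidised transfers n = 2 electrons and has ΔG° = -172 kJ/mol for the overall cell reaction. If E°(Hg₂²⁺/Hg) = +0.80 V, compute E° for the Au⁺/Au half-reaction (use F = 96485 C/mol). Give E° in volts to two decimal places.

E°cell = −ΔG°/(nF) = −(-172×10³)/((2)(96485)) = +0.891 V.
Since Au⁺/Au is the cathode and Hg₂²⁺/Hg the anode, E°cell = E°(Au⁺/Au) − E°(Hg₂²⁺/Hg).
So E°(Au⁺/Au) = E°cell + E°(Hg₂²⁺/Hg) = +0.891 + (+0.80) = +1.69 V.

+1.69 V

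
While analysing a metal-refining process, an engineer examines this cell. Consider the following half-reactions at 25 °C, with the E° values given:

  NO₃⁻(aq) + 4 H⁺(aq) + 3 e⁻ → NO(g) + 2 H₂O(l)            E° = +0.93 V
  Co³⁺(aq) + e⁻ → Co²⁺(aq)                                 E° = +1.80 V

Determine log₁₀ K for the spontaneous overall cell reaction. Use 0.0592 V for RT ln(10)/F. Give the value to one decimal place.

44.1

Cathode: Co³⁺/Co²⁺; anode: NO₃⁻/NO. E°cell = +0.87 V, n = 3.
log K = nE°cell / 0.0592 = (3)(+0.87) / 0.0592 = 44.1.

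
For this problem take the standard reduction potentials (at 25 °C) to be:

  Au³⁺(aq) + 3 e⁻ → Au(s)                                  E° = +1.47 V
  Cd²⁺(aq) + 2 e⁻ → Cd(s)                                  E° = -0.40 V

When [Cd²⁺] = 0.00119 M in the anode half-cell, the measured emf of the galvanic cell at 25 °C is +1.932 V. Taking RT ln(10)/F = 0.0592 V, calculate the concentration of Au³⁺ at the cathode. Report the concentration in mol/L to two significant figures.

0.057 M

Au³⁺/Au is the cathode, Cd²⁺/Cd the anode: E°cell = +1.87 V, n = 6.
Overall reaction: 2 Au³⁺(aq) + 3 Cd(s) → 2 Au(s) + 3 Cd²⁺(aq); Q = [Cd²⁺]^3/[Au³⁺]^2.
From E = E° − (0.0592/n) log Q: log Q = (E° − E)·n/0.0592 = (+1.87 − (+1.932))·6/0.0592 = -6.2838.
So 2·log[Au³⁺] = 3·log(0.00119) − log Q = -8.7734 − (-6.2838) = -2.4896; log[Au³⁺] = -2.4896 / 2 = -1.2448; [Au³⁺] = 10^(-1.2448) ≈ 0.057 M.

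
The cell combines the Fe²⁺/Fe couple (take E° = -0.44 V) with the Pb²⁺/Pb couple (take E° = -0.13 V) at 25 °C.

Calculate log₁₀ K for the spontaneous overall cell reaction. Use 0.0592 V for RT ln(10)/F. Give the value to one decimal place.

Cathode: Pb²⁺/Pb; anode: Fe²⁺/Fe. E°cell = +0.31 V, n = 2.
log K = nE°cell / 0.0592 = (2)(+0.31) / 0.0592 = 10.5.

10.5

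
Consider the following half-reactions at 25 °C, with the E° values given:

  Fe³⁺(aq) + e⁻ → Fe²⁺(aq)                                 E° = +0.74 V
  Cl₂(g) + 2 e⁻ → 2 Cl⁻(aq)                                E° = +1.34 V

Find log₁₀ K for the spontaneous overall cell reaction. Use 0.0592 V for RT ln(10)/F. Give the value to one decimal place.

Cathode: Cl₂/Cl⁻; anode: Fe³⁺/Fe²⁺. E°cell = +0.60 V, n = 2.
log K = nE°cell / 0.0592 = (2)(+0.60) / 0.0592 = 20.3.

20.3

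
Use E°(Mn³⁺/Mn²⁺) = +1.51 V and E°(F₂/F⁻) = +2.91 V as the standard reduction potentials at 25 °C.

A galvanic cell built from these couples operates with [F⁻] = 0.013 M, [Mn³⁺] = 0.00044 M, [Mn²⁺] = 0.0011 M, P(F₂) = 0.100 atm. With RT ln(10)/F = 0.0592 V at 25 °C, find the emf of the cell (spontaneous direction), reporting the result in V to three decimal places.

+1.506 V

F₂/F⁻ is the cathode (higher E°), Mn³⁺/Mn²⁺ the anode: E°cell = +2.91 − (+1.51) = +1.40 V, n = 2.
Overall: F₂(g) + 2 Mn²⁺(aq) → 2 F⁻(aq) + 2 Mn³⁺(aq)
Q = [F⁻]^2·[Mn³⁺]^2 / (P(F₂)·[Mn²⁺]^2); log Q = -3.568.
E = E° − (0.0592/n) log Q = +1.40 − (0.0592/2)(-3.568) = +1.506 V.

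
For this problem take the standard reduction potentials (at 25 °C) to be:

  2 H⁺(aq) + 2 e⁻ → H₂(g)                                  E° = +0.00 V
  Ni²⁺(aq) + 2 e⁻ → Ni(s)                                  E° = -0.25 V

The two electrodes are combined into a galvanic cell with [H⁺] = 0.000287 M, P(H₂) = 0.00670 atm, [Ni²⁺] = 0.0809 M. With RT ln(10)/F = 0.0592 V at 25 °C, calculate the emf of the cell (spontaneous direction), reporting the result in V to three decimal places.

+0.137 V

H⁺/H₂ is the cathode (higher E°), Ni²⁺/Ni the anode: E°cell = +0.00 − (-0.25) = +0.25 V, n = 2.
Overall: 2 H⁺(aq) + Ni(s) → H₂(g) + Ni²⁺(aq)
Q = P(H₂)·[Ni²⁺] / ([H⁺]^2); log Q = 3.818.
E = E° − (0.0592/n) log Q = +0.25 − (0.0592/2)(3.818) = +0.137 V.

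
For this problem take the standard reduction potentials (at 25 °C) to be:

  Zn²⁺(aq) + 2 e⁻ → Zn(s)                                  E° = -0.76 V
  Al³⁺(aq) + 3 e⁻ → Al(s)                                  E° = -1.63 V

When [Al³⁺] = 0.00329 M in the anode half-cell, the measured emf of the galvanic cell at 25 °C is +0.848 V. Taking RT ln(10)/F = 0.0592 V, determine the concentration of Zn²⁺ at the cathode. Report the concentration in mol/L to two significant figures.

Zn²⁺/Zn is the cathode, Al³⁺/Al the anode: E°cell = +0.87 V, n = 6.
Overall reaction: 3 Zn²⁺(aq) + 2 Al(s) → 3 Zn(s) + 2 Al³⁺(aq); Q = [Al³⁺]^2/[Zn²⁺]^3.
From E = E° − (0.0592/n) log Q: log Q = (E° − E)·n/0.0592 = (+0.87 − (+0.848))·6/0.0592 = 2.2297.
So 3·log[Zn²⁺] = 2·log(0.00329) − log Q = -4.9656 − (2.2297) = -7.1953; log[Zn²⁺] = -7.1953 / 3 = -2.3984; [Zn²⁺] = 10^(-2.3984) ≈ 0.0040 M.

0.0040 M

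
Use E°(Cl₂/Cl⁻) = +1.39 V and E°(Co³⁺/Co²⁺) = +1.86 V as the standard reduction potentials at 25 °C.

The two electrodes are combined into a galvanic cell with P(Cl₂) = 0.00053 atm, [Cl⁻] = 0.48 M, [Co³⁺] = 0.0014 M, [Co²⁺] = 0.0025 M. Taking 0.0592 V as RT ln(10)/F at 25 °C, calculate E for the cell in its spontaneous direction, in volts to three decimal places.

Co³⁺/Co²⁺ is the cathode (higher E°), Cl₂/Cl⁻ the anode: E°cell = +1.86 − (+1.39) = +0.47 V, n = 2.
Overall: 2 Co³⁺(aq) + 2 Cl⁻(aq) → 2 Co²⁺(aq) + Cl₂(g)
Q = [Co²⁺]^2·P(Cl₂) / ([Co³⁺]^2·[Cl⁻]^2); log Q = -2.135.
E = E° − (0.0592/n) log Q = +0.47 − (0.0592/2)(-2.135) = +0.533 V.

+0.533 V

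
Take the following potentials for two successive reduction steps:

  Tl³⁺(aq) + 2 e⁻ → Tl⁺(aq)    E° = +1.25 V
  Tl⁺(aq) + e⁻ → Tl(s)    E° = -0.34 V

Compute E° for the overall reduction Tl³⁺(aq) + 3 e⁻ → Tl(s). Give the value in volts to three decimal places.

Adding the free-energy changes (−nFE°) of the two steps gives −n₃FE°₃ = −n₁FE°₁ − n₂FE°₂.
E°₃ = (2×+1.25 + 1×-0.34) / 3 = (+2.160) / 3 = +0.720 V.
Simply averaging or adding the two E° values would be wrong; the electron-weighted sum is required.

+0.720 V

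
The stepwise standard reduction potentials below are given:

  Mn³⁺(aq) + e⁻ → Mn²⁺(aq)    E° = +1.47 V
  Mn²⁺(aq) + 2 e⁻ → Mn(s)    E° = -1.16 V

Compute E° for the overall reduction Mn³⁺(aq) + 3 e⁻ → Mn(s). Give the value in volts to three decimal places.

Standard free energies of sequential steps add: ΔG°₃ = ΔG°₁ + ΔG°₂, so n₃E°₃ = n₁E°₁ + n₂E°₂.
E°₃ = (1×+1.47 + 2×-1.16) / 3 = (-0.850) / 3 = -0.283 V.
E° values themselves are not directly additive — weighting by electron count is essential.

-0.283 V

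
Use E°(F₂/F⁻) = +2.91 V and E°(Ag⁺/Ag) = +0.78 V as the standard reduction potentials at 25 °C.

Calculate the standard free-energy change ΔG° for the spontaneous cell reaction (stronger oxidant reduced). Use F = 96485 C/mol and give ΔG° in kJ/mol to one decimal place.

-411.0 kJ/mol

F₂/F⁻ (E° = +2.91 V) is the cathode; Ag⁺/Ag (E° = +0.78 V) is the anode, so E°cell = +2.13 V.
Balancing electrons gives n = 2 (lcm of 2 and 1).
ΔG° = −nFE° = −(2)(96485)(+2.13) = -411,026 J = -411.0 kJ/mol.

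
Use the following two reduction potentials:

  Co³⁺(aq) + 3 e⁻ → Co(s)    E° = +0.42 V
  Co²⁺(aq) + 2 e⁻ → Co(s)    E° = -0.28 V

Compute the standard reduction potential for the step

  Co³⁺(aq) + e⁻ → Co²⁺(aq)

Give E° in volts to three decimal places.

+1.820 V

Sequential free energies add, so n₃E°₃ = n₁E°₁ + n₂E°₂.
With n₃ = 3, and the known step contributing 2×(-0.28) V, the unknown satisfies 1·E° = 3×(+0.42) − 2×(-0.28) = +1.820.
E° = +1.820 / 1 = +1.820 V.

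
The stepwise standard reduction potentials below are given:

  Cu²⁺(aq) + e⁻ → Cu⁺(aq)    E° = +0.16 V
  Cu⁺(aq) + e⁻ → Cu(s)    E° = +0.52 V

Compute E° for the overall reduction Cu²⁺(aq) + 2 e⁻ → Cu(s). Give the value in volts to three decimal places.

Standard free energies of sequential steps add: ΔG°₃ = ΔG°₁ + ΔG°₂, so n₃E°₃ = n₁E°₁ + n₂E°₂.
E°₃ = (1×+0.16 + 1×+0.52) / 2 = (+0.680) / 2 = +0.340 V.

+0.340 V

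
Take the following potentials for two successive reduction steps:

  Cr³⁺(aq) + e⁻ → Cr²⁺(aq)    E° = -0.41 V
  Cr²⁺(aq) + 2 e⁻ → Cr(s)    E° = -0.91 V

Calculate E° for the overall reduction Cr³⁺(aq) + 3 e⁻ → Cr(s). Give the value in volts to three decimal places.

-0.743 V

Adding the free-energy changes (−nFE°) of the two steps gives −n₃FE°₃ = −n₁FE°₁ − n₂FE°₂.
E°₃ = (1×-0.41 + 2×-0.91) / 3 = (-2.230) / 3 = -0.743 V.
E° values themselves are not directly additive — weighting by electron count is essential.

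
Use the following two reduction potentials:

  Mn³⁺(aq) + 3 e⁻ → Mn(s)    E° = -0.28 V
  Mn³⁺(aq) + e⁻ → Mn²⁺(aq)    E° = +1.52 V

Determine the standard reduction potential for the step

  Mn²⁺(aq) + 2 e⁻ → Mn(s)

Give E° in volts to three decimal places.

-1.180 V

Sequential free energies add, so n₃E°₃ = n₁E°₁ + n₂E°₂.
With n₃ = 3, and the known step contributing 1×(+1.52) V, the unknown satisfies 2·E° = 3×(-0.28) − 1×(+1.52) = -2.360.
E° = -2.360 / 2 = -1.180 V.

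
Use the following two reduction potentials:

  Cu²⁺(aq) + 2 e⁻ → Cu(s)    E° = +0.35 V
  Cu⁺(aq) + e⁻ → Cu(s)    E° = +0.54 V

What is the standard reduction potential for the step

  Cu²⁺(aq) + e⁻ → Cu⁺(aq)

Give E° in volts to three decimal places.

Sequential free energies add, so n₃E°₃ = n₁E°₁ + n₂E°₂.
With n₃ = 2, and the known step contributing 1×(+0.54) V, the unknown satisfies 1·E° = 2×(+0.35) − 1×(+0.54) = +0.160.
E° = +0.160 / 1 = +0.160 V.

+0.160 V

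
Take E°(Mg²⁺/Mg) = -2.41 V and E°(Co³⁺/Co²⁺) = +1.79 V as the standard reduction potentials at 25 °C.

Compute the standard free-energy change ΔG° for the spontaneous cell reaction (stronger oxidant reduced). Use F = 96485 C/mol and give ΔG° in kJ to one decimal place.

-810.5 kJ

Co³⁺/Co²⁺ (E° = +1.79 V) is the cathode; Mg²⁺/Mg (E° = -2.41 V) is the anode, so E°cell = +4.20 V.
Balancing electrons gives n = 2 (lcm of 1 and 2).
ΔG° = −nFE° = −(2)(96485)(+4.20) = -810,474 J = -810.5 kJ.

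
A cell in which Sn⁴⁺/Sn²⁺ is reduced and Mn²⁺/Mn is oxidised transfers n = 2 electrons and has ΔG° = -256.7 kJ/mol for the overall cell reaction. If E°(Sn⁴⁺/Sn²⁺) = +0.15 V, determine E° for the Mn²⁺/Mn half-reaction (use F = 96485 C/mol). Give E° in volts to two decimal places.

E°cell = −ΔG°/(nF) = −(-256.7×10³)/((2)(96485)) = +1.330 V.
Since Sn⁴⁺/Sn²⁺ is the cathode and Mn²⁺/Mn the anode, E°cell = E°(Sn⁴⁺/Sn²⁺) − E°(Mn²⁺/Mn).
So E°(Mn²⁺/Mn) = E°(Sn⁴⁺/Sn²⁺) − E°cell = (+0.15) − (+1.330) = -1.18 V.

-1.18 V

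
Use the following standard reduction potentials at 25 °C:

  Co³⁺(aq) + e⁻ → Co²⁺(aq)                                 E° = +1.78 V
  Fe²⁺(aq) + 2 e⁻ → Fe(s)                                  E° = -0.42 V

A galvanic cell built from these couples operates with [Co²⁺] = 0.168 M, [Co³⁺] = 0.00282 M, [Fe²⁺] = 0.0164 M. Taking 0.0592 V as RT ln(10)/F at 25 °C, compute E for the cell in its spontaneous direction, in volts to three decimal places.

+2.148 V

Co³⁺/Co²⁺ is the cathode (higher E°), Fe²⁺/Fe the anode: E°cell = +1.78 − (-0.42) = +2.20 V, n = 2.
Overall: 2 Co³⁺(aq) + Fe(s) → 2 Co²⁺(aq) + Fe²⁺(aq)
Q = [Co²⁺]^2·[Fe²⁺] / ([Co³⁺]^2); log Q = 1.765.
E = E° − (0.0592/n) log Q = +2.20 − (0.0592/2)(1.765) = +2.148 V.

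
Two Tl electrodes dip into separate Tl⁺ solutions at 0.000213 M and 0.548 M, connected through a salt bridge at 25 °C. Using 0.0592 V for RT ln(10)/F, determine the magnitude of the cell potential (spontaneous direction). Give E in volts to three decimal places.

For a concentration cell E°cell = 0. The 0.548 M side is the cathode (reduction is favoured where [Tl⁺] is higher).
With n = 1, E = −(0.0592/1) log([Tl⁺]ₐₙ/[Tl⁺]꜀ₐₜ) = −(0.0592/1) log(0.000213/0.548) = −(0.0592/1)(-3.410) = +0.202 V.

+0.202 V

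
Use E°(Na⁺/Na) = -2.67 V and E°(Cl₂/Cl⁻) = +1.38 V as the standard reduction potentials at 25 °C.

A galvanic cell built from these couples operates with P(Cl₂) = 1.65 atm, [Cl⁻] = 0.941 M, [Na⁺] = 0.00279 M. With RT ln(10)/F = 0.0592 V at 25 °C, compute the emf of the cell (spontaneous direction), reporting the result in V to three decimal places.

+4.209 V

Cl₂/Cl⁻ is the cathode (higher E°), Na⁺/Na the anode: E°cell = +1.38 − (-2.67) = +4.05 V, n = 2.
Overall: Cl₂(g) + 2 Na(s) → 2 Cl⁻(aq) + 2 Na⁺(aq)
Q = [Cl⁻]^2·[Na⁺]^2 / (P(Cl₂)); log Q = -5.379.
E = E° − (0.0592/n) log Q = +4.05 − (0.0592/2)(-5.379) = +4.209 V.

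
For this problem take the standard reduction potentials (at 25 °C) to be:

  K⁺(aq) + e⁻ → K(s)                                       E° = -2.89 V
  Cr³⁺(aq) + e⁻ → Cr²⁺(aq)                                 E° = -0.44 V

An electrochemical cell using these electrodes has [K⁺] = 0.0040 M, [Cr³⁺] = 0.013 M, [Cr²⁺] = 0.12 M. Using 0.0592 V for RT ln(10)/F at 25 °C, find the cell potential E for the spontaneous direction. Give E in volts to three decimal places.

+2.535 V

Cr³⁺/Cr²⁺ is the cathode (higher E°), K⁺/K the anode: E°cell = -0.44 − (-2.89) = +2.45 V, n = 1.
Overall: Cr³⁺(aq) + K(s) → Cr²⁺(aq) + K⁺(aq)
Q = [Cr²⁺]·[K⁺] / ([Cr³⁺]); log Q = -1.433.
E = E° − (0.0592/n) log Q = +2.45 − (0.0592/1)(-1.433) = +2.535 V.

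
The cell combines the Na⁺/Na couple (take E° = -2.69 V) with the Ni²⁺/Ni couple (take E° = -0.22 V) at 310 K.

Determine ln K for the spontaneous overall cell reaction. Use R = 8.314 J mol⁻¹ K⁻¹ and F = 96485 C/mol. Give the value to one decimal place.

184.9

Cathode: Ni²⁺/Ni; anode: Na⁺/Na. E°cell = (-0.22) − (-2.69) = +2.47 V, with n = 2.
ΔG° = −nFE° = −RT ln K, so ln K = nFE°/(RT) = (2)(96485)(+2.47) / ((8.314)(310)) = 184.933.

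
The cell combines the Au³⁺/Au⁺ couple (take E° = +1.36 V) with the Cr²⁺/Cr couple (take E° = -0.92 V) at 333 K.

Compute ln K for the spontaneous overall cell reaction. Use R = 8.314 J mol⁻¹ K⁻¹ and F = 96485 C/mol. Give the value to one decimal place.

Cathode: Au³⁺/Au⁺; anode: Cr²⁺/Cr. E°cell = (+1.36) − (-0.92) = +2.28 V, with n = 2.
ΔG° = −nFE° = −RT ln K, so ln K = nFE°/(RT) = (2)(96485)(+2.28) / ((8.314)(333)) = 158.917.

158.9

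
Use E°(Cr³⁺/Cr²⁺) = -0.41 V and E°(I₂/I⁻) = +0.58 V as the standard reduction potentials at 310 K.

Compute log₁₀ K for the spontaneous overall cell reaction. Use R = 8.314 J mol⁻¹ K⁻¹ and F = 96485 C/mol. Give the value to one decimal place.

32.2

Cathode: I₂/I⁻; anode: Cr³⁺/Cr²⁺. E°cell = (+0.58) − (-0.41) = +0.99 V, with n = 2.
ΔG° = −nFE° = −RT ln K, so ln K = nFE°/(RT) = (2)(96485)(+0.99) / ((8.314)(310)) = 74.123.
log₁₀ K = 74.123 / ln 10 = 32.2.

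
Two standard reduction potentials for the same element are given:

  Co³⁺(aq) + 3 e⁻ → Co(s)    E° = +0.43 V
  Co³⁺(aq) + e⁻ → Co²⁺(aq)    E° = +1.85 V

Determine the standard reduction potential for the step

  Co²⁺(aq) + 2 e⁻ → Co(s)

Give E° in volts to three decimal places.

Sequential free energies add, so n₃E°₃ = n₁E°₁ + n₂E°₂.
With n₃ = 3, and the known step contributing 1×(+1.85) V, the unknown satisfies 2·E° = 3×(+0.43) − 1×(+1.85) = -0.560.
E° = -0.560 / 2 = -0.280 V.

-0.280 V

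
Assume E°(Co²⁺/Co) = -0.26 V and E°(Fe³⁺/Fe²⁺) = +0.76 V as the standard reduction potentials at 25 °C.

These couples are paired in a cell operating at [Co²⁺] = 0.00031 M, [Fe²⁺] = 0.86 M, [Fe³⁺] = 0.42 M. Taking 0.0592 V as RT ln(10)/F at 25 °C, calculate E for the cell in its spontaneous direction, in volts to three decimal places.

+1.105 V

Fe³⁺/Fe²⁺ is the cathode (higher E°), Co²⁺/Co the anode: E°cell = +0.76 − (-0.26) = +1.02 V, n = 2.
Overall: 2 Fe³⁺(aq) + Co(s) → 2 Fe²⁺(aq) + Co²⁺(aq)
Q = [Fe²⁺]^2·[Co²⁺] / ([Fe³⁺]^2); log Q = -2.886.
E = E° − (0.0592/n) log Q = +1.02 − (0.0592/2)(-2.886) = +1.105 V.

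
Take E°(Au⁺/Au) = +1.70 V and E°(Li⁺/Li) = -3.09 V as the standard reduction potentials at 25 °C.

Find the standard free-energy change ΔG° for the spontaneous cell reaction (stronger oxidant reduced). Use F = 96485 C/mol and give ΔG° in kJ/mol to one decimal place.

Au⁺/Au (E° = +1.70 V) is the cathode; Li⁺/Li (E° = -3.09 V) is the anode, so E°cell = +4.79 V.
Balancing electrons gives n = 1 (lcm of 1 and 1).
ΔG° = −nFE° = −(1)(96485)(+4.79) = -462,163 J = -462.2 kJ/mol.

-462.2 kJ/mol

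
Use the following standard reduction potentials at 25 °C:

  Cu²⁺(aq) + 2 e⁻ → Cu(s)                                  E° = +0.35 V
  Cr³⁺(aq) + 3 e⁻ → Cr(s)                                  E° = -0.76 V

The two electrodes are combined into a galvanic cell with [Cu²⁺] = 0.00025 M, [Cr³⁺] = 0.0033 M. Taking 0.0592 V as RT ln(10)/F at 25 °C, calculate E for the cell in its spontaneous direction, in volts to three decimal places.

Cu²⁺/Cu is the cathode (higher E°), Cr³⁺/Cr the anode: E°cell = +0.35 − (-0.76) = +1.11 V, n = 6.
Overall: 3 Cu²⁺(aq) + 2 Cr(s) → 3 Cu(s) + 2 Cr³⁺(aq)
Q = [Cr³⁺]^2 / ([Cu²⁺]^3); log Q = 5.843.
E = E° − (0.0592/n) log Q = +1.11 − (0.0592/6)(5.843) = +1.052 V.

+1.052 V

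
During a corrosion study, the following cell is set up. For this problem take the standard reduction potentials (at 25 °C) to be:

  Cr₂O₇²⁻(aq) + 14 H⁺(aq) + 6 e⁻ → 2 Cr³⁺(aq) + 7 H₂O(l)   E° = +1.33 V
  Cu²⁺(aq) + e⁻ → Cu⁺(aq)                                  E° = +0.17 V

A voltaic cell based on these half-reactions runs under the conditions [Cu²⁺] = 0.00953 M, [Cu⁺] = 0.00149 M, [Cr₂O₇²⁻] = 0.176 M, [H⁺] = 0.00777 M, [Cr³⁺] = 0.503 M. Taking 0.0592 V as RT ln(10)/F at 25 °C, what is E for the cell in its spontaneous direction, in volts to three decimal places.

Cr₂O₇²⁻/Cr³⁺ is the cathode (higher E°), Cu²⁺/Cu⁺ the anode: E°cell = +1.33 − (+0.17) = +1.16 V, n = 6.
Overall: Cr₂O₇²⁻(aq) + 14 H⁺(aq) + 6 Cu⁺(aq) → 2 Cr³⁺(aq) + 7 H₂O(l) + 6 Cu²⁺(aq)
Q = [Cr³⁺]^2·[Cu²⁺]^6 / ([Cr₂O₇²⁻]·[H⁺]^14·[Cu⁺]^6); log Q = 34.527.
E = E° − (0.0592/n) log Q = +1.16 − (0.0592/6)(34.527) = +0.819 V.

+0.819 V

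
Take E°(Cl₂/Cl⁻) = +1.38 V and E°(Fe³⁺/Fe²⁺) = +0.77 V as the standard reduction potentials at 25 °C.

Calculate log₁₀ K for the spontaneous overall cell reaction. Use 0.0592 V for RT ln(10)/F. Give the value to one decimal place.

20.6

Cathode: Cl₂/Cl⁻; anode: Fe³⁺/Fe²⁺. E°cell = +0.61 V, n = 2.
log K = nE°cell / 0.0592 = (2)(+0.61) / 0.0592 = 20.6.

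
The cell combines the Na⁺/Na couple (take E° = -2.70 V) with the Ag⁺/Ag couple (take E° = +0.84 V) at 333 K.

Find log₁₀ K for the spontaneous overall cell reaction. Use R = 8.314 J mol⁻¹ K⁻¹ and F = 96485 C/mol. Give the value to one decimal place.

Cathode: Ag⁺/Ag; anode: Na⁺/Na. E°cell = (+0.84) − (-2.70) = +3.54 V, with n = 1.
ΔG° = −nFE° = −RT ln K, so ln K = nFE°/(RT) = (1)(96485)(+3.54) / ((8.314)(333)) = 123.370.
log₁₀ K = 123.370 / ln 10 = 53.6.

53.6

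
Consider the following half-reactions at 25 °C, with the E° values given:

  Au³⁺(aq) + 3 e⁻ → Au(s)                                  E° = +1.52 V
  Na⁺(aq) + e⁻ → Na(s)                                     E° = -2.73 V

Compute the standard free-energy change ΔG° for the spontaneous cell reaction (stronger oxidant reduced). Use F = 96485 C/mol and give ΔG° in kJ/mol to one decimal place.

Au³⁺/Au (E° = +1.52 V) is the cathode; Na⁺/Na (E° = -2.73 V) is the anode, so E°cell = +4.25 V.
Balancing electrons gives n = 3 (lcm of 3 and 1).
ΔG° = −nFE° = −(3)(96485)(+4.25) = -1,230,184 J = -1230.2 kJ/mol.

-1230.2 kJ/mol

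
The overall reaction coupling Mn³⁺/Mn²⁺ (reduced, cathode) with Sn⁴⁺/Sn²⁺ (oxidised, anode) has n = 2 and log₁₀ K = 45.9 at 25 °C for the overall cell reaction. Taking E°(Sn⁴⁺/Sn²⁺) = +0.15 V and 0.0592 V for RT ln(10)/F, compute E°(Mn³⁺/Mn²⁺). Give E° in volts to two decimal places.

+1.51 V

E°cell = (0.0592/n)·log K = (0.0592/2)(45.9) = +1.359 V.
Since Mn³⁺/Mn²⁺ is the cathode and Sn⁴⁺/Sn²⁺ the anode, E°cell = E°(Mn³⁺/Mn²⁺) − E°(Sn⁴⁺/Sn²⁺).
So E°(Mn³⁺/Mn²⁺) = E°cell + E°(Sn⁴⁺/Sn²⁺) = +1.359 + (+0.15) = +1.51 V.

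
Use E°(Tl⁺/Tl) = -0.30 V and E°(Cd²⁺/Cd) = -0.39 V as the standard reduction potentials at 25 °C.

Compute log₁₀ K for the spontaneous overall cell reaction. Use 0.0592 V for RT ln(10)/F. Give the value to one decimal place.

Cathode: Tl⁺/Tl; anode: Cd²⁺/Cd. E°cell = +0.09 V, n = 2.
log K = nE°cell / 0.0592 = (2)(+0.09) / 0.0592 = 3.0.

3.0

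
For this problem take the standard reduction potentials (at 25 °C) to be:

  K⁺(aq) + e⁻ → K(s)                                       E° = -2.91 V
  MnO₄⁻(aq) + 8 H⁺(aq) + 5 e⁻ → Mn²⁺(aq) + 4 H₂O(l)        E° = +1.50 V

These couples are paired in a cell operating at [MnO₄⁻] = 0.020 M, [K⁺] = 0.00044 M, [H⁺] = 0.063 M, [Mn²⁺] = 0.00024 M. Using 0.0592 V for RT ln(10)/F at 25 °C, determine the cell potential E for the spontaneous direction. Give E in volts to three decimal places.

MnO₄⁻/Mn²⁺ is the cathode (higher E°), K⁺/K the anode: E°cell = +1.50 − (-2.91) = +4.41 V, n = 5.
Overall: MnO₄⁻(aq) + 8 H⁺(aq) + 5 K(s) → Mn²⁺(aq) + 4 H₂O(l) + 5 K⁺(aq)
Q = [Mn²⁺]·[K⁺]^5 / ([MnO₄⁻]·[H⁺]^8); log Q = -9.098.
E = E° − (0.0592/n) log Q = +4.41 − (0.0592/5)(-9.098) = +4.518 V.

+4.518 V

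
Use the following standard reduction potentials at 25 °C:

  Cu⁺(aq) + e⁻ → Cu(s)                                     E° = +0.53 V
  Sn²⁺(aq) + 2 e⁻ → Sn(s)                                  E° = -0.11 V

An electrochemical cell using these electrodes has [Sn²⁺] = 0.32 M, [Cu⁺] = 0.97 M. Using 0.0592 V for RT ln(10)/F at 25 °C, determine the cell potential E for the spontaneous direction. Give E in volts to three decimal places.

Cu⁺/Cu is the cathode (higher E°), Sn²⁺/Sn the anode: E°cell = +0.53 − (-0.11) = +0.64 V, n = 2.
Overall: 2 Cu⁺(aq) + Sn(s) → 2 Cu(s) + Sn²⁺(aq)
Q = [Sn²⁺] / ([Cu⁺]^2); log Q = -0.468.
E = E° − (0.0592/n) log Q = +0.64 − (0.0592/2)(-0.468) = +0.654 V.

+0.654 V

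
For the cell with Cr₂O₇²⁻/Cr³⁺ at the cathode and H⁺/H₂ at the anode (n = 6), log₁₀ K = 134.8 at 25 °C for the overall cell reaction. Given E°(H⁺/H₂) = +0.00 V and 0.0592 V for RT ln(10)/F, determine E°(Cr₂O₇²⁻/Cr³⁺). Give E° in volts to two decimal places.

+1.33 V

E°cell = (0.0592/n)·log K = (0.0592/6)(134.8) = +1.330 V.
Since Cr₂O₇²⁻/Cr³⁺ is the cathode and H⁺/H₂ the anode, E°cell = E°(Cr₂O₇²⁻/Cr³⁺) − E°(H⁺/H₂).
So E°(Cr₂O₇²⁻/Cr³⁺) = E°cell + E°(H⁺/H₂) = +1.330 + (+0.00) = +1.33 V.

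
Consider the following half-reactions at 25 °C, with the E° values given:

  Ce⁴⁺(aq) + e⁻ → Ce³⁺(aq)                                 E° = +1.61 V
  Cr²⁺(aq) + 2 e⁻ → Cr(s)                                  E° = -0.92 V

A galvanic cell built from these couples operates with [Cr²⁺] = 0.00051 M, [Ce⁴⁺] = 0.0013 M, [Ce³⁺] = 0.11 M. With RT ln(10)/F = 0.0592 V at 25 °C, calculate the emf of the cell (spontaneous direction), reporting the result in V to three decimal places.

+2.513 V

Ce⁴⁺/Ce³⁺ is the cathode (higher E°), Cr²⁺/Cr the anode: E°cell = +1.61 − (-0.92) = +2.53 V, n = 2.
Overall: 2 Ce⁴⁺(aq) + Cr(s) → 2 Ce³⁺(aq) + Cr²⁺(aq)
Q = [Ce³⁺]^2·[Cr²⁺] / ([Ce⁴⁺]^2); log Q = 0.562.
E = E° − (0.0592/n) log Q = +2.53 − (0.0592/2)(0.562) = +2.513 V.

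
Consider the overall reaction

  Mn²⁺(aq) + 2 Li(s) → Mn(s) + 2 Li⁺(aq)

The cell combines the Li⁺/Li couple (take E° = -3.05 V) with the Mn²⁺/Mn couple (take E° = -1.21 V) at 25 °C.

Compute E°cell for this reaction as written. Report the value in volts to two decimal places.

+1.84 V

The Mn²⁺/Mn couple has the higher reduction potential, so it is the cathode; Li⁺/Li is oxidised at the anode.
E°cell = E°(cathode) − E°(anode) = (-1.21) − (-3.05) = +1.84 V.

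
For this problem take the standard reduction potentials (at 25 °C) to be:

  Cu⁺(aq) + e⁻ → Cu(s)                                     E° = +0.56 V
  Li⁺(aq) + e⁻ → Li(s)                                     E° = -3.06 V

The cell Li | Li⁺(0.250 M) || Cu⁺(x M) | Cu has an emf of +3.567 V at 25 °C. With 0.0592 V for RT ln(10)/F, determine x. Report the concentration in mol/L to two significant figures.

0.032 M

Cu⁺/Cu is the cathode, Li⁺/Li the anode: E°cell = +3.62 V, n = 1.
Overall reaction: Cu⁺(aq) + Li(s) → Cu(s) + Li⁺(aq); Q = [Li⁺]^1/[Cu⁺]^1.
From E = E° − (0.0592/n) log Q: log Q = (E° − E)·n/0.0592 = (+3.62 − (+3.567))·1/0.0592 = 0.8953.
So 1·log[Cu⁺] = 1·log(0.25) − log Q = -0.6021 − (0.8953) = -1.4974; [Cu⁺] = 10^(-1.4974) ≈ 0.032 M.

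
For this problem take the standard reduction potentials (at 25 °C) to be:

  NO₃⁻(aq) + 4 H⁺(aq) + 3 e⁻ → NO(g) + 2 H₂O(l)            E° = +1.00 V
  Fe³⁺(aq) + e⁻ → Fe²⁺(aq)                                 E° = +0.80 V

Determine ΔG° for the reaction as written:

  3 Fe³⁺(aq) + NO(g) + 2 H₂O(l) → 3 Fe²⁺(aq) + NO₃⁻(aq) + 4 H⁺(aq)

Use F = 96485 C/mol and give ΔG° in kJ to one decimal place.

As written, Fe³⁺/Fe²⁺ is reduced (cathode) and NO₃⁻/NO is oxidised (anode), so E°cell = (+0.80) − (+1.00) = -0.20 V.
Balancing electrons gives n = 3.
ΔG° = −nFE° = −(3)(96485)(-0.20) = 57,891 J = +57.9 kJ.

+57.9 kJ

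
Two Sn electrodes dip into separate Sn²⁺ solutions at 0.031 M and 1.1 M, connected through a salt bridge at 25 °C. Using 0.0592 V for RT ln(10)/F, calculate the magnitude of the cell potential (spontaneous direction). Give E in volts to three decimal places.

For a concentration cell E°cell = 0. The 1.1 M side is the cathode (reduction is favoured where [Sn²⁺] is higher).
With n = 2, E = −(0.0592/2) log([Sn²⁺]ₐₙ/[Sn²⁺]꜀ₐₜ) = −(0.0592/2) log(0.031/1.1) = −(0.0592/2)(-1.550) = +0.046 V.

+0.046 V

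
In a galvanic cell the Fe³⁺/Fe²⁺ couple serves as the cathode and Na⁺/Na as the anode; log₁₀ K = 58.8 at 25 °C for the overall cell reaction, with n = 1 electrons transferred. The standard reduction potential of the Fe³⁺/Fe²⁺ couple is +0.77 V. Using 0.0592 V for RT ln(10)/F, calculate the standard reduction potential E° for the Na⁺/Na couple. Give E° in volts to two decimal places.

E°cell = (0.0592/n)·log K = (0.0592/1)(58.8) = +3.481 V.
Since Fe³⁺/Fe²⁺ is the cathode and Na⁺/Na the anode, E°cell = E°(Fe³⁺/Fe²⁺) − E°(Na⁺/Na).
So E°(Na⁺/Na) = E°(Fe³⁺/Fe²⁺) − E°cell = (+0.77) − (+3.481) = -2.71 V.

-2.71 V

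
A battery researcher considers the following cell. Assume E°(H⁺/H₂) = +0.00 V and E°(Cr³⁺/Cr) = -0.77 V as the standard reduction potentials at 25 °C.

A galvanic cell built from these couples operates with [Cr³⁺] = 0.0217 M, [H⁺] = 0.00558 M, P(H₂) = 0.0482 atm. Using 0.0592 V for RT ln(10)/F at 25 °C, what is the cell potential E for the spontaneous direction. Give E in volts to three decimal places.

+0.708 V

H⁺/H₂ is the cathode (higher E°), Cr³⁺/Cr the anode: E°cell = +0.00 − (-0.77) = +0.77 V, n = 6.
Overall: 6 H⁺(aq) + 2 Cr(s) → 3 H₂(g) + 2 Cr³⁺(aq)
Q = P(H₂)^3·[Cr³⁺]^2 / ([H⁺]^6); log Q = 6.242.
E = E° − (0.0592/n) log Q = +0.77 − (0.0592/6)(6.242) = +0.708 V.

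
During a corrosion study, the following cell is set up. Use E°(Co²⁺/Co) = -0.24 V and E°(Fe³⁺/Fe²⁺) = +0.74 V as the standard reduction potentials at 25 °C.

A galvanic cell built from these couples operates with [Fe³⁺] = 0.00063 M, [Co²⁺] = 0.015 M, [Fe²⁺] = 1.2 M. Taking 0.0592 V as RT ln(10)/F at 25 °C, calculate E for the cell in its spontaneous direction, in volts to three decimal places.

+0.840 V

Fe³⁺/Fe²⁺ is the cathode (higher E°), Co²⁺/Co the anode: E°cell = +0.74 − (-0.24) = +0.98 V, n = 2.
Overall: 2 Fe³⁺(aq) + Co(s) → 2 Fe²⁺(aq) + Co²⁺(aq)
Q = [Fe²⁺]^2·[Co²⁺] / ([Fe³⁺]^2); log Q = 4.736.
E = E° − (0.0592/n) log Q = +0.98 − (0.0592/2)(4.736) = +0.840 V.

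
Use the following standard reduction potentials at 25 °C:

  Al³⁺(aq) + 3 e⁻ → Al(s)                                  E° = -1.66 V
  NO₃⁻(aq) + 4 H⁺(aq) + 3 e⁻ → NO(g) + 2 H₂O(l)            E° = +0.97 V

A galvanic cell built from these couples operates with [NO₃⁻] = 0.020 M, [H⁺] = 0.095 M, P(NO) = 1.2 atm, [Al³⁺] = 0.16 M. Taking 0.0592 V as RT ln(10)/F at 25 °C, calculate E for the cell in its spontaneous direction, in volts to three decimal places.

NO₃⁻/NO is the cathode (higher E°), Al³⁺/Al the anode: E°cell = +0.97 − (-1.66) = +2.63 V, n = 3.
Overall: NO₃⁻(aq) + 4 H⁺(aq) + Al(s) → NO(g) + 2 H₂O(l) + Al³⁺(aq)
Q = P(NO)·[Al³⁺] / ([NO₃⁻]·[H⁺]^4); log Q = 5.071.
E = E° − (0.0592/n) log Q = +2.63 − (0.0592/3)(5.071) = +2.530 V.

+2.530 V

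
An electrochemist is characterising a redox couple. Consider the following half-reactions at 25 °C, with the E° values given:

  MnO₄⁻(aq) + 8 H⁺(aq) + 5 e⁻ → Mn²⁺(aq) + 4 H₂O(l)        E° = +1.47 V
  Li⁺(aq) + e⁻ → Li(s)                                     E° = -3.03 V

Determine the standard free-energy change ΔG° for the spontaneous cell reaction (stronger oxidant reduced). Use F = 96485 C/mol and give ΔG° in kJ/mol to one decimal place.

-2170.9 kJ/mol

MnO₄⁻/Mn²⁺ (E° = +1.47 V) is the cathode; Li⁺/Li (E° = -3.03 V) is the anode, so E°cell = +4.50 V.
Balancing electrons gives n = 5 (lcm of 5 and 1).
ΔG° = −nFE° = −(5)(96485)(+4.50) = -2,170,912 J = -2170.9 kJ/mol.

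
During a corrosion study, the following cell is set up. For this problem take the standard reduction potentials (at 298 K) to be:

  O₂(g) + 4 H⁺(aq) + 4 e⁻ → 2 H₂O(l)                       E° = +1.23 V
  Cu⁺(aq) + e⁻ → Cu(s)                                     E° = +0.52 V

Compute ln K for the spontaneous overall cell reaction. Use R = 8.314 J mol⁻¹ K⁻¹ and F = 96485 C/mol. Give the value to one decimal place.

Cathode: O₂/H₂O; anode: Cu⁺/Cu. E°cell = (+1.23) − (+0.52) = +0.71 V, with n = 4.
ΔG° = −nFE° = −RT ln K, so ln K = nFE°/(RT) = (4)(96485)(+0.71) / ((8.314)(298)) = 110.599.

110.6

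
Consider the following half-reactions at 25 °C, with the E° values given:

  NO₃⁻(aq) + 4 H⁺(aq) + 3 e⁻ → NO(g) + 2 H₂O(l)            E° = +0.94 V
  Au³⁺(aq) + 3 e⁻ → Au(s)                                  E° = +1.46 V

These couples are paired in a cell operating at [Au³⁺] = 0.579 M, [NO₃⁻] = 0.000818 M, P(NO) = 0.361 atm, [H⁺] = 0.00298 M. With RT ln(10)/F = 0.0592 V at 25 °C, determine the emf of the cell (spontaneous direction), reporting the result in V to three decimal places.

Au³⁺/Au is the cathode (higher E°), NO₃⁻/NO the anode: E°cell = +1.46 − (+0.94) = +0.52 V, n = 3.
Overall: Au³⁺(aq) + NO(g) + 2 H₂O(l) → Au(s) + NO₃⁻(aq) + 4 H⁺(aq)
Q = [NO₃⁻]·[H⁺]^4 / ([Au³⁺]·P(NO)); log Q = -12.511.
E = E° − (0.0592/n) log Q = +0.52 − (0.0592/3)(-12.511) = +0.767 V.

+0.767 V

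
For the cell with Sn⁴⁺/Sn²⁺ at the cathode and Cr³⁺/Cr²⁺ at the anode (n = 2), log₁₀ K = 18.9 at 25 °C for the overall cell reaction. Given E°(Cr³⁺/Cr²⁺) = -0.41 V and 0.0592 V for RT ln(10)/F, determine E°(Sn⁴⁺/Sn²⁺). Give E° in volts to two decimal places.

+0.15 V

E°cell = (0.0592/n)·log K = (0.0592/2)(18.9) = +0.559 V.
Since Sn⁴⁺/Sn²⁺ is the cathode and Cr³⁺/Cr²⁺ the anode, E°cell = E°(Sn⁴⁺/Sn²⁺) − E°(Cr³⁺/Cr²⁺).
So E°(Sn⁴⁺/Sn²⁺) = E°cell + E°(Cr³⁺/Cr²⁺) = +0.559 + (-0.41) = +0.15 V.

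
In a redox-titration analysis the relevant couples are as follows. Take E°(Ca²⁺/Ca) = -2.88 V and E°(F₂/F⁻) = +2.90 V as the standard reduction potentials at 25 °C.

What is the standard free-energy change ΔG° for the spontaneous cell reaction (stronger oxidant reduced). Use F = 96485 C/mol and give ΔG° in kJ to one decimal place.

F₂/F⁻ (E° = +2.90 V) is the cathode; Ca²⁺/Ca (E° = -2.88 V) is the anode, so E°cell = +5.78 V.
Balancing electrons gives n = 2 (lcm of 2 and 2).
ΔG° = −nFE° = −(2)(96485)(+5.78) = -1,115,367 J = -1115.4 kJ.

-1115.4 kJ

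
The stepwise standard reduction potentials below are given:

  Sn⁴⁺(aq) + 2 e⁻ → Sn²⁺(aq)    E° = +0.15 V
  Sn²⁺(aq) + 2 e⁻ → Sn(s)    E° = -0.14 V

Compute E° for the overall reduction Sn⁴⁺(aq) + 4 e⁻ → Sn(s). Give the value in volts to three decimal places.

+0.005 V

Standard free energies of sequential steps add: ΔG°₃ = ΔG°₁ + ΔG°₂, so n₃E°₃ = n₁E°₁ + n₂E°₂.
E°₃ = (2×+0.15 + 2×-0.14) / 4 = (+0.020) / 4 = +0.005 V.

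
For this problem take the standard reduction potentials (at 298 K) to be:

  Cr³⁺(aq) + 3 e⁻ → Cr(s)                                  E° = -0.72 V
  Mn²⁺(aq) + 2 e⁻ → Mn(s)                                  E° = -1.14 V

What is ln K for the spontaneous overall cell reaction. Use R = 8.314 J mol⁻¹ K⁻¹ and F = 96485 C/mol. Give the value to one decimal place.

98.1

Cathode: Cr³⁺/Cr; anode: Mn²⁺/Mn. E°cell = (-0.72) − (-1.14) = +0.42 V, with n = 6.
ΔG° = −nFE° = −RT ln K, so ln K = nFE°/(RT) = (6)(96485)(+0.42) / ((8.314)(298)) = 98.137.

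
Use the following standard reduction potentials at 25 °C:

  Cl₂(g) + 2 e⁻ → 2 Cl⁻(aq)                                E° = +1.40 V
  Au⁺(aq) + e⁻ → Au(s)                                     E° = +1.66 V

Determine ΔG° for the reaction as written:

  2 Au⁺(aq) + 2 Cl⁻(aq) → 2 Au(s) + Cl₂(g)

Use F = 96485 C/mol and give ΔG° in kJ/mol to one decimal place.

As written, Au⁺/Au is reduced (cathode) and Cl₂/Cl⁻ is oxidised (anode), so E°cell = (+1.66) − (+1.40) = +0.26 V.
Balancing electrons gives n = 2.
ΔG° = −nFE° = −(2)(96485)(+0.26) = -50,172 J = -50.2 kJ/mol.

-50.2 kJ/mol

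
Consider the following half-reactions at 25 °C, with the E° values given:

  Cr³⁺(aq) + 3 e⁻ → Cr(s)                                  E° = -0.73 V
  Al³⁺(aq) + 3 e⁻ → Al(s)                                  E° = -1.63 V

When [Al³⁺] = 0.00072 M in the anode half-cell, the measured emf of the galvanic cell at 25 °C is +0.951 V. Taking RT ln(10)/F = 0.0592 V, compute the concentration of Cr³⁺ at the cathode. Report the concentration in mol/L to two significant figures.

0.28 M

Cr³⁺/Cr is the cathode, Al³⁺/Al the anode: E°cell = +0.90 V, n = 3.
Overall reaction: Cr³⁺(aq) + Al(s) → Cr(s) + Al³⁺(aq); Q = [Al³⁺]^1/[Cr³⁺]^1.
From E = E° − (0.0592/n) log Q: log Q = (E° − E)·n/0.0592 = (+0.90 − (+0.951))·3/0.0592 = -2.5845.
So 1·log[Cr³⁺] = 1·log(0.00072) − log Q = -3.1427 − (-2.5845) = -0.5582; [Cr³⁺] = 10^(-0.5582) ≈ 0.28 M.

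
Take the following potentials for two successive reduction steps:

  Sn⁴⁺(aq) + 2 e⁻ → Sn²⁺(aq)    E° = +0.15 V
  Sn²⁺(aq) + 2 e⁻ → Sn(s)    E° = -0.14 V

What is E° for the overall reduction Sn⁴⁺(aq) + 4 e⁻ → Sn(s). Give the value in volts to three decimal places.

Adding the free-energy changes (−nFE°) of the two steps gives −n₃FE°₃ = −n₁FE°₁ − n₂FE°₂.
E°₃ = (2×+0.15 + 2×-0.14) / 4 = (+0.020) / 4 = +0.005 V.

+0.005 V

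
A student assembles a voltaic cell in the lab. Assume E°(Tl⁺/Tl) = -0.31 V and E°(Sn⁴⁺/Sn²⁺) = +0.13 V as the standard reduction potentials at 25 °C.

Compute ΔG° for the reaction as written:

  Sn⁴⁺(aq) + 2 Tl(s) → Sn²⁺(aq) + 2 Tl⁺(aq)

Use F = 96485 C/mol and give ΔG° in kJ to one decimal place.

-84.9 kJ

As written, Sn⁴⁺/Sn²⁺ is reduced (cathode) and Tl⁺/Tl is oxidised (anode), so E°cell = (+0.13) − (-0.31) = +0.44 V.
Balancing electrons gives n = 2.
ΔG° = −nFE° = −(2)(96485)(+0.44) = -84,907 J = -84.9 kJ.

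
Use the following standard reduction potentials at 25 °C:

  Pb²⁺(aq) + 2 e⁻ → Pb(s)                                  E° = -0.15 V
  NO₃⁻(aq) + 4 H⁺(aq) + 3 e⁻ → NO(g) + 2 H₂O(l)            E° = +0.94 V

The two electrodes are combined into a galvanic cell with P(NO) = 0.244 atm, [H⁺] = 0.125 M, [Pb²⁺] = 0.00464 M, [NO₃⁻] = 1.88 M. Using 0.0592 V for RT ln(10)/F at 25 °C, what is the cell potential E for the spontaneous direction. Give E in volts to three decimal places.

+1.105 V

NO₃⁻/NO is the cathode (higher E°), Pb²⁺/Pb the anode: E°cell = +0.94 − (-0.15) = +1.09 V, n = 6.
Overall: 2 NO₃⁻(aq) + 8 H⁺(aq) + 3 Pb(s) → 2 NO(g) + 4 H₂O(l) + 3 Pb²⁺(aq)
Q = P(NO)^2·[Pb²⁺]^3 / ([NO₃⁻]^2·[H⁺]^8); log Q = -1.549.
E = E° − (0.0592/n) log Q = +1.09 − (0.0592/6)(-1.549) = +1.105 V.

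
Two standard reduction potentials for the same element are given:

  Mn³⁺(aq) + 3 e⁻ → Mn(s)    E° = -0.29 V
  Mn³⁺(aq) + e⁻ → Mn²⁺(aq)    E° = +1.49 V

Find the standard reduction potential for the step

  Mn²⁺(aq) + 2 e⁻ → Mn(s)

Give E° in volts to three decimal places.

Sequential free energies add, so n₃E°₃ = n₁E°₁ + n₂E°₂.
With n₃ = 3, and the known step contributing 1×(+1.49) V, the unknown satisfies 2·E° = 3×(-0.29) − 1×(+1.49) = -2.360.
E° = -2.360 / 2 = -1.180 V.

-1.180 V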